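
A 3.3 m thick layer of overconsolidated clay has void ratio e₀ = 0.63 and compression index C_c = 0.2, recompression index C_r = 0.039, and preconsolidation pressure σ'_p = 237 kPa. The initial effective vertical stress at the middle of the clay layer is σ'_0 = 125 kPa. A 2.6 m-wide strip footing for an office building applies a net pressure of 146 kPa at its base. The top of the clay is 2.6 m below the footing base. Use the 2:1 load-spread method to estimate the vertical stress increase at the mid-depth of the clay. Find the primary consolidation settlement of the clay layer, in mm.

Mid-depth of clay below the footing base: z = 2.6 + 3.3/2 = 4.25 m.
Stress increase at mid-clay by the 2:1 spreading method:
Δσ = qB/(B+z) = 146×2.6/(2.6+4.25) = 55.416 kPa
Final effective stress: σ'_f = 125 + 55.416 = 180.42 kPa.
σ'_f = 180.42 ≤ σ'_p = 237 kPa, so the clay remains overconsolidated and only the recompression index applies:
S_c = C_r·H/(1+e₀)·log₁₀(σ'_f/σ'_0) = 0.039×3.3/1.63×log₁₀(180.42/125)
    = 0.078956 × 0.15937 = 0.01258 m

S_c ≈ 12.6 mm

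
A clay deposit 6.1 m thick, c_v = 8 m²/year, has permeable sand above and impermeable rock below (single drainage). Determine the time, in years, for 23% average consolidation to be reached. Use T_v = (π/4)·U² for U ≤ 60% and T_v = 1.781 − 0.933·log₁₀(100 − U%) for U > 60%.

t ≈ 0.193 years

Drainage path length: H_d = H = 6.1 m (single drainage).
U ≤ 60%: T_v = (π/4)·U² = (π/4)×0.23² = 0.041548.
t = T_v·H_d²/c_v = 0.041548×6.1²/8 = 0.1933 years.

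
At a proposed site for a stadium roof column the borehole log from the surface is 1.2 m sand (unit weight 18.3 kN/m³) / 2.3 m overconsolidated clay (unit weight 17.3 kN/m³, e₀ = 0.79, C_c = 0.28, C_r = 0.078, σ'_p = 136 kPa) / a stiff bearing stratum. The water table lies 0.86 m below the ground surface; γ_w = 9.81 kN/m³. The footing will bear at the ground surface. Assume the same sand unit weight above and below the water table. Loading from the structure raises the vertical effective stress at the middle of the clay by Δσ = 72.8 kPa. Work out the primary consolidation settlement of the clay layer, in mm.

Mid-depth of clay below the ground surface: z = 1.2 + 2.3/2 = 2.35 m.
Total vertical stress at mid-clay: σ_v = 18.3×1.2 + 17.3×1.15 = 41.855 kPa.
Pore pressure: u = 9.81×(2.35 − 0.86) = 14.617 kPa.
Initial effective stress: σ'_0 = σ_v − u = 41.855 − 14.617 = 27.238 kPa.
Final effective stress: σ'_f = 27.238 + 72.8 = 100.04 kPa.
σ'_f = 100.04 ≤ σ'_p = 136 kPa, so the clay remains overconsolidated and only the recompression index applies:
S_c = C_r·H/(1+e₀)·log₁₀(σ'_f/σ'_0) = 0.078×2.3/1.79×log₁₀(100.04/27.238)
    = 0.10022 × 0.565 = 0.05663 m

S_c ≈ 56.6 mm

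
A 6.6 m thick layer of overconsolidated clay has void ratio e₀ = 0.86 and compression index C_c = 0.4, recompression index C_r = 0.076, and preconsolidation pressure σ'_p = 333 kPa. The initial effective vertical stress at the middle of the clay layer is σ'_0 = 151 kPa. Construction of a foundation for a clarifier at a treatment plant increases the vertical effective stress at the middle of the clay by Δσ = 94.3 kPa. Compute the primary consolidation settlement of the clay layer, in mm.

S_c ≈ 56.8 mm

Final effective stress: σ'_f = 151 + 94.3 = 245.3 kPa.
σ'_f = 245.3 ≤ σ'_p = 333 kPa, so the clay remains overconsolidated and only the recompression index applies:
S_c = C_r·H/(1+e₀)·log₁₀(σ'_f/σ'_0) = 0.076×6.6/1.86×log₁₀(245.3/151)
    = 0.26968 × 0.21072 = 0.05683 m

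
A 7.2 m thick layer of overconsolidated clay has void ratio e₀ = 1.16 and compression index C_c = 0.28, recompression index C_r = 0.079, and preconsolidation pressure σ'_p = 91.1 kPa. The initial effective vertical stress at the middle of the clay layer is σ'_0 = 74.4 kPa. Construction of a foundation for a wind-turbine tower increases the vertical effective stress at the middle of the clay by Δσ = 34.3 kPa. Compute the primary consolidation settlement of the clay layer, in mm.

S_c ≈ 94.8 mm

Final effective stress: σ'_f = 74.4 + 34.3 = 108.7 kPa.
σ'_f = 108.7 > σ'_p = 91.1 kPa, so the stress path crosses the preconsolidation pressure — recompression up to σ'_p, then virgin compression beyond:
S_c = H/(1+e₀)·[C_r·log₁₀(σ'_p/σ'_0) + C_c·log₁₀(σ'_f/σ'_p)]
    = 7.2/2.16 × [0.079×log₁₀(91.1/74.4) + 0.28×log₁₀(108.7/91.1)]
    = 3.3333 × [0.0069477 + 0.021479] = 0.09475 m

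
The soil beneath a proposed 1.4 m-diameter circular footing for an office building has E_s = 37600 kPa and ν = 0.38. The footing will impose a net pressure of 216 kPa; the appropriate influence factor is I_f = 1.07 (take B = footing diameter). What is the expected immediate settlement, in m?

S_e ≈ 0.00736 m

Immediate (elastic) settlement: S_e = q·B·(1−ν²)/E_s · I_f.
S_e = 216 × 1.4 × (1 − 0.38²) / 37600 × 1.07
    = 216 × 1.4 × 0.8556 / 37600 × 1.07
    = 0.007363 m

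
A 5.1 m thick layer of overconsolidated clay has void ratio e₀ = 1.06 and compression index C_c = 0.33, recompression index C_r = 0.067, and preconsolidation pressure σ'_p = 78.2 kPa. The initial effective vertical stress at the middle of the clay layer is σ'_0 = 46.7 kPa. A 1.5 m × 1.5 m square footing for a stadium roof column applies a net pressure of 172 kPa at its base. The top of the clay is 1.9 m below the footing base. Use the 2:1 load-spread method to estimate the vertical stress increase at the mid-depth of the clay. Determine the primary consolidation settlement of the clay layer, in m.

S_c ≈ 0.0152 m

Mid-depth of clay below the footing base: z = 1.9 + 5.1/2 = 4.45 m.
Stress increase at mid-clay by the 2:1 spreading method:
Δσ = qBL/((B+z)(L+z)) = 172×1.5×1.5/((1.5+4.45)(1.5+4.45)) = 10.931 kPa
Final effective stress: σ'_f = 46.7 + 10.931 = 57.631 kPa.
σ'_f = 57.631 ≤ σ'_p = 78.2 kPa, so the clay remains overconsolidated and only the recompression index applies:
S_c = C_r·H/(1+e₀)·log₁₀(σ'_f/σ'_0) = 0.067×5.1/2.06×log₁₀(57.631/46.7)
    = 0.16587 × 0.091339 = 0.01515 m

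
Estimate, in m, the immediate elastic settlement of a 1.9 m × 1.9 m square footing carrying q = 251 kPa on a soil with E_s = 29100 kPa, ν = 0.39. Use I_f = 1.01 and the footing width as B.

Immediate (elastic) settlement: S_e = q·B·(1−ν²)/E_s · I_f.
S_e = 251 × 1.9 × (1 − 0.39²) / 29100 × 1.01
    = 251 × 1.9 × 0.8479 / 29100 × 1.01
    = 0.01403 m

S_e ≈ 0.014 m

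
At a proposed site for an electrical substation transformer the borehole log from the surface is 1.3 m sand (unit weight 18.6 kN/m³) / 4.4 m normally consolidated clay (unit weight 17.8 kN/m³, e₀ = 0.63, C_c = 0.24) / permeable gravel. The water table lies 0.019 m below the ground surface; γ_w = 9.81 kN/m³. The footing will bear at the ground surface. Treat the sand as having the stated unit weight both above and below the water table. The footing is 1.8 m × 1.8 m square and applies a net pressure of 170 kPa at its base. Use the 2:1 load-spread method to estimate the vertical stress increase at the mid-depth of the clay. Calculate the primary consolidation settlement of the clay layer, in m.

S_c ≈ 0.145 m

Mid-depth of clay below the ground surface: z = 1.3 + 4.4/2 = 3.5 m.
Total vertical stress at mid-clay: σ_v = 18.6×1.3 + 17.8×2.2 = 63.34 kPa.
Pore pressure: u = 9.81×(3.5 − 0.019) = 34.149 kPa.
Initial effective stress: σ'_0 = σ_v − u = 63.34 − 34.149 = 29.191 kPa.
Stress increase at mid-clay by the 2:1 spreading method:
Δσ = qBL/((B+z)(L+z)) = 170×1.8×1.8/((1.8+3.5)(1.8+3.5)) = 19.608 kPa
Final effective stress: σ'_f = σ'_0 + Δσ = 29.191 + 19.608 = 48.799 kPa.
Normally consolidated clay, so the full stress increment lies on the virgin compression line:
S_c = C_c·H/(1+e₀)·log₁₀(σ'_f/σ'_0) = 0.24×4.4/(1+0.63)×log₁₀(48.799/29.191)
    = 0.64785 × 0.22316 = 0.1446 m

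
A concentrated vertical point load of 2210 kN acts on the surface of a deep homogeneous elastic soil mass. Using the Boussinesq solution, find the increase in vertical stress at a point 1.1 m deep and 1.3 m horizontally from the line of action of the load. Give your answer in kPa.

Δσ_z ≈ 98.1 kPa

Boussinesq vertical stress below a point load on an elastic half-space:
Δσ_z = 3P/(2πz²) · [1 + (r/z)²]^(−5/2)
r/z = 1.3/1.1 = 1.1818; [1+(r/z)²]^(−5/2) = 0.11245.
Δσ_z = 3×2210/(2π×1.1²) × 0.11245 = 872.06 × 0.11245 = 98.06 kPa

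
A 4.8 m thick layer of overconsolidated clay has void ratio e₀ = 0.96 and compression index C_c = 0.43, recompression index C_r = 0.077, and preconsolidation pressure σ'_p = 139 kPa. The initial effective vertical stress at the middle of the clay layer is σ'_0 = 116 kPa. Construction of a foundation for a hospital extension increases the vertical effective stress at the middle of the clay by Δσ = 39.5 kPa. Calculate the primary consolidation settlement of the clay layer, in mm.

S_c ≈ 66.1 mm

Final effective stress: σ'_f = 116 + 39.5 = 155.5 kPa.
σ'_f = 155.5 > σ'_p = 139 kPa, so the stress path crosses the preconsolidation pressure — recompression up to σ'_p, then virgin compression beyond:
S_c = H/(1+e₀)·[C_r·log₁₀(σ'_p/σ'_0) + C_c·log₁₀(σ'_f/σ'_p)]
    = 4.8/1.96 × [0.077×log₁₀(139/116) + 0.43×log₁₀(155.5/139)]
    = 2.449 × [0.0060489 + 0.020948] = 0.06612 m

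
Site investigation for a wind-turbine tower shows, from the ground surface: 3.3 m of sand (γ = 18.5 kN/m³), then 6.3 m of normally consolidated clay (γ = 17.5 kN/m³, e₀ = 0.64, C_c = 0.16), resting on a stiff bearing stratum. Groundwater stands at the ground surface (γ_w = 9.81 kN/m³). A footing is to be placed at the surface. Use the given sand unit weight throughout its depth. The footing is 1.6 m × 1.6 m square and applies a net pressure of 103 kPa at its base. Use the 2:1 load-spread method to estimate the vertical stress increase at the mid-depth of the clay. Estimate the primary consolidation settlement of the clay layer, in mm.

S_c ≈ 19.8 mm

Mid-depth of clay below the ground surface: z = 3.3 + 6.3/2 = 6.45 m.
Total vertical stress at mid-clay: σ_v = 18.5×3.3 + 17.5×3.15 = 116.17 kPa.
Pore pressure: u = 9.81×(6.45 − 0) = 63.275 kPa.
Initial effective stress: σ'_0 = σ_v − u = 116.17 − 63.275 = 52.895 kPa.
Stress increase at mid-clay by the 2:1 spreading method:
Δσ = qBL/((B+z)(L+z)) = 103×1.6×1.6/((1.6+6.45)(1.6+6.45)) = 4.069 kPa
Final effective stress: σ'_f = σ'_0 + Δσ = 52.895 + 4.069 = 56.964 kPa.
Normally consolidated clay, so the full stress increment lies on the virgin compression line:
S_c = C_c·H/(1+e₀)·log₁₀(σ'_f/σ'_0) = 0.16×6.3/(1+0.64)×log₁₀(56.964/52.895)
    = 0.61463 × 0.032186 = 0.01978 m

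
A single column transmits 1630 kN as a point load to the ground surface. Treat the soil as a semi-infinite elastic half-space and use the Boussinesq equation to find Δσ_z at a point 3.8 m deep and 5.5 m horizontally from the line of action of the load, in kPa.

Δσ_z ≈ 3.2 kPa

Boussinesq vertical stress below a point load on an elastic half-space:
Δσ_z = 3P/(2πz²) · [1 + (r/z)²]^(−5/2)
r/z = 5.5/3.8 = 1.4474; [1+(r/z)²]^(−5/2) = 0.059346.
Δσ_z = 3×1630/(2π×3.8²) × 0.059346 = 53.897 × 0.059346 = 3.199 kPa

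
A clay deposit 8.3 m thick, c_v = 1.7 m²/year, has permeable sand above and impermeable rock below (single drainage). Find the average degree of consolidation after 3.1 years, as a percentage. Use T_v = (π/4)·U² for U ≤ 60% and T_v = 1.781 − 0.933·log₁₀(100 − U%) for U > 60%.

Drainage path length: H_d = H = 8.3 m (single drainage).
T_v = c_v·t/H_d² = 1.7×3.1/8.3² = 0.076499.
T_v = 0.076499 corresponds to the U ≤ 60% branch:
U = √(4T_v/π) = 0.3121

U ≈ 31.2 %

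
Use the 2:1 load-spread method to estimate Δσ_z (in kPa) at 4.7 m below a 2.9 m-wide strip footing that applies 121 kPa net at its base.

By the 2:1 method the load spreads at 1 horizontal : 2 vertical, so at depth z the loaded area has grown by z in each plan dimension:
Δσ = qB/(B+z) = 121×2.9/(2.9+4.7) = 46.171 kPa

Δσ_z ≈ 46.2 kPa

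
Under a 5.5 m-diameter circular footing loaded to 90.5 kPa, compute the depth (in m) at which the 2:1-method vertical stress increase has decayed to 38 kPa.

z ≈ 2.99 m

2:1 spreading — at depth z the loaded area has grown by z in each plan dimension:
qD²/(D+z)² = Δσ_z ⇒ z = D(√(q/Δσ_z) − 1) = 5.5×(√(90.5/38) − 1) = 2.988 m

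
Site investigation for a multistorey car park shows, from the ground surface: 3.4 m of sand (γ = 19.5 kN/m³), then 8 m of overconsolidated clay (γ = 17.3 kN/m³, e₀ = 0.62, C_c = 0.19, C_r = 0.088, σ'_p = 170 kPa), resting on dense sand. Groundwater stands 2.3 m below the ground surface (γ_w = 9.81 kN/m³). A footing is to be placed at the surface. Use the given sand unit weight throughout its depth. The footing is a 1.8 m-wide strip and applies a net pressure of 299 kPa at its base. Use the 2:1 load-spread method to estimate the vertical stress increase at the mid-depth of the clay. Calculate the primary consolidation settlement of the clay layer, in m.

S_c ≈ 0.0984 m

Mid-depth of clay below the ground surface: z = 3.4 + 8/2 = 7.4 m.
Total vertical stress at mid-clay: σ_v = 19.5×3.4 + 17.3×4 = 135.5 kPa.
Pore pressure: u = 9.81×(7.4 − 2.3) = 50.031 kPa.
Initial effective stress: σ'_0 = σ_v − u = 135.5 − 50.031 = 85.469 kPa.
Stress increase at mid-clay by the 2:1 spreading method:
Δσ = qB/(B+z) = 299×1.8/(1.8+7.4) = 58.5 kPa
Final effective stress: σ'_f = 85.469 + 58.5 = 143.97 kPa.
σ'_f = 143.97 ≤ σ'_p = 170 kPa, so the clay remains overconsolidated and only the recompression index applies:
S_c = C_r·H/(1+e₀)·log₁₀(σ'_f/σ'_0) = 0.088×8/1.62×log₁₀(143.97/85.469)
    = 0.43457 × 0.22646 = 0.09841 m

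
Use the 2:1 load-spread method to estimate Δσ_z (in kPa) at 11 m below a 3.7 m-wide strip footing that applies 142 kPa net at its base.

By the 2:1 method the load spreads at 1 horizontal : 2 vertical, so at depth z the loaded area has grown by z in each plan dimension:
Δσ = qB/(B+z) = 142×3.7/(3.7+11) = 35.741 kPa

Δσ_z ≈ 35.7 kPa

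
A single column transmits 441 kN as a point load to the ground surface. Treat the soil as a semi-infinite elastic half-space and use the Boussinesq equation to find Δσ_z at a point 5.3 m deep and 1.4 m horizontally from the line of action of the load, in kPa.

Boussinesq vertical stress below a point load on an elastic half-space:
Δσ_z = 3P/(2πz²) · [1 + (r/z)²]^(−5/2)
r/z = 1.4/5.3 = 0.26415; [1+(r/z)²]^(−5/2) = 0.84483.
Δσ_z = 3×441/(2π×5.3²) × 0.84483 = 7.496 × 0.84483 = 6.333 kPa

Δσ_z ≈ 6.33 kPa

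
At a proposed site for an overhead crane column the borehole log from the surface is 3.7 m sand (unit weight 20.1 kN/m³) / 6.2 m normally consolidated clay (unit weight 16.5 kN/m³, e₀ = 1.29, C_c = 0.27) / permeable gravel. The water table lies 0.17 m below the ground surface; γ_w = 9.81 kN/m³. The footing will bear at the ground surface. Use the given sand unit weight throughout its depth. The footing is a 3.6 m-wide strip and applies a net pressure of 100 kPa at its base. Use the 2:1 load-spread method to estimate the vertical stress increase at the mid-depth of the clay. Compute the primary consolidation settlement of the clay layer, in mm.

S_c ≈ 144 mm

Mid-depth of clay below the ground surface: z = 3.7 + 6.2/2 = 6.8 m.
Total vertical stress at mid-clay: σ_v = 20.1×3.7 + 16.5×3.1 = 125.52 kPa.
Pore pressure: u = 9.81×(6.8 − 0.17) = 65.04 kPa.
Initial effective stress: σ'_0 = σ_v − u = 125.52 − 65.04 = 60.48 kPa.
Stress increase at mid-clay by the 2:1 spreading method:
Δσ = qB/(B+z) = 100×3.6/(3.6+6.8) = 34.615 kPa
Final effective stress: σ'_f = σ'_0 + Δσ = 60.48 + 34.615 = 95.095 kPa.
Normally consolidated clay, so the full stress increment lies on the virgin compression line:
S_c = C_c·H/(1+e₀)·log₁₀(σ'_f/σ'_0) = 0.27×6.2/(1+1.29)×log₁₀(95.095/60.48)
    = 0.731 × 0.19655 = 0.1437 m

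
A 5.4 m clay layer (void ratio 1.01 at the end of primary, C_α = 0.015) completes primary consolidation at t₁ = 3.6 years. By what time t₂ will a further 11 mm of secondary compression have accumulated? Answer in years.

t₂ ≈ 6.75 years

S_s = C_α·H/(1+e_p)·log₁₀(t₂/t₁) ⇒ log₁₀(t₂/t₁) = S_s·(1+e_p)/(C_α·H).
log₁₀(t₂/t₁) = 0.011 × (1+1.01) / (0.015×5.4) = 0.273
t₂ = t₁ × 10^0.273 = 3.6 × 1.875 = 6.749 years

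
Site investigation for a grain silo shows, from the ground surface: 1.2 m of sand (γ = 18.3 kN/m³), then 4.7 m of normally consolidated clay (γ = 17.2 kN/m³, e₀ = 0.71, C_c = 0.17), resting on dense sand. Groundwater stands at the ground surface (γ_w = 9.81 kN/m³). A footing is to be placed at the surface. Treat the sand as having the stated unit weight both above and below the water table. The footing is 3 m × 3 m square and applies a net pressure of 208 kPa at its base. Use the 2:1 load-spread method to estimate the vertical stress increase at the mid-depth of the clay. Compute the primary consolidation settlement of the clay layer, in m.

Mid-depth of clay below the ground surface: z = 1.2 + 4.7/2 = 3.55 m.
Total vertical stress at mid-clay: σ_v = 18.3×1.2 + 17.2×2.35 = 62.38 kPa.
Pore pressure: u = 9.81×(3.55 − 0) = 34.825 kPa.
Initial effective stress: σ'_0 = σ_v − u = 62.38 − 34.825 = 27.555 kPa.
Stress increase at mid-clay by the 2:1 spreading method:
Δσ = qBL/((B+z)(L+z)) = 208×3×3/((3+3.55)(3+3.55)) = 43.634 kPa
Final effective stress: σ'_f = σ'_0 + Δσ = 27.555 + 43.634 = 71.189 kPa.
Normally consolidated clay, so the full stress increment lies on the virgin compression line:
S_c = C_c·H/(1+e₀)·log₁₀(σ'_f/σ'_0) = 0.17×4.7/(1+0.71)×log₁₀(71.189/27.555)
    = 0.46725 × 0.41221 = 0.1926 m

S_c ≈ 0.193 m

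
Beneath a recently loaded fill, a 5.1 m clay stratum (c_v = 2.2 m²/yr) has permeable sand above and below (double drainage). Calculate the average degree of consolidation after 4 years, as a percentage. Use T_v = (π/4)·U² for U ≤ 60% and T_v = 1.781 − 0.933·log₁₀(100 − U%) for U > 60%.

U ≈ 97.1 %

Drainage path length: H_d = H/2 = 2.55 m (double drainage).
T_v = c_v·t/H_d² = 2.2×4/2.55² = 1.3533.
T_v = 1.3533 corresponds to the U > 60% branch:
U = 1 − 10^((1.781 − T_v)/0.933)/100 = 0.9713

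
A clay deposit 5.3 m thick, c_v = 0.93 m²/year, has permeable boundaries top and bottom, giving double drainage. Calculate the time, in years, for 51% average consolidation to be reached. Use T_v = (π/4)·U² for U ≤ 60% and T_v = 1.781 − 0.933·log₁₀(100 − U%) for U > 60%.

Drainage path length: H_d = H/2 = 2.65 m (double drainage).
U ≤ 60%: T_v = (π/4)·U² = (π/4)×0.51² = 0.20428.
t = T_v·H_d²/c_v = 0.20428×2.65²/0.93 = 1.543 years.

t ≈ 1.54 years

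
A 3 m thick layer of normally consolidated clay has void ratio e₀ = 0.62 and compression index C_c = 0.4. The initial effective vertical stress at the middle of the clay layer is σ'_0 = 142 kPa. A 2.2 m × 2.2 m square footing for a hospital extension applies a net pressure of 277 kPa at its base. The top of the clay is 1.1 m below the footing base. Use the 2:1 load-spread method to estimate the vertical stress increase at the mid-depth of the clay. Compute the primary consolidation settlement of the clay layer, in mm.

Mid-depth of clay below the footing base: z = 1.1 + 3/2 = 2.6 m.
Stress increase at mid-clay by the 2:1 spreading method:
Δσ = qBL/((B+z)(L+z)) = 277×2.2×2.2/((2.2+2.6)(2.2+2.6)) = 58.189 kPa
Final effective stress: σ'_f = σ'_0 + Δσ = 142 + 58.189 = 200.19 kPa.
Normally consolidated clay, so the full stress increment lies on the virgin compression line:
S_c = C_c·H/(1+e₀)·log₁₀(σ'_f/σ'_0) = 0.4×3/(1+0.62)×log₁₀(200.19/142)
    = 0.74074 × 0.14915 = 0.1105 m

S_c ≈ 110 mm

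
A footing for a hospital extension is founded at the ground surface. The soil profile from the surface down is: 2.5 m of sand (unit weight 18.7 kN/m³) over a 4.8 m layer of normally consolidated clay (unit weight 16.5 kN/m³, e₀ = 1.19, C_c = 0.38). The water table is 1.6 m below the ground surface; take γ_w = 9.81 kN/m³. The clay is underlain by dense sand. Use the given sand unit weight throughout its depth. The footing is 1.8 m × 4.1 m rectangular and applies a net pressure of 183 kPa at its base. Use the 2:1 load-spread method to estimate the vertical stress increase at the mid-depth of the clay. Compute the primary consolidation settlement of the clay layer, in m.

S_c ≈ 0.126 m

Mid-depth of clay below the ground surface: z = 2.5 + 4.8/2 = 4.9 m.
Total vertical stress at mid-clay: σ_v = 18.7×2.5 + 16.5×2.4 = 86.35 kPa.
Pore pressure: u = 9.81×(4.9 − 1.6) = 32.373 kPa.
Initial effective stress: σ'_0 = σ_v − u = 86.35 − 32.373 = 53.977 kPa.
Stress increase at mid-clay by the 2:1 spreading method:
Δσ = qBL/((B+z)(L+z)) = 183×1.8×4.1/((1.8+4.9)(4.1+4.9)) = 22.397 kPa
Final effective stress: σ'_f = σ'_0 + Δσ = 53.977 + 22.397 = 76.374 kPa.
Normally consolidated clay, so the full stress increment lies on the virgin compression line:
S_c = C_c·H/(1+e₀)·log₁₀(σ'_f/σ'_0) = 0.38×4.8/(1+1.19)×log₁₀(76.374/53.977)
    = 0.83288 × 0.15074 = 0.1255 m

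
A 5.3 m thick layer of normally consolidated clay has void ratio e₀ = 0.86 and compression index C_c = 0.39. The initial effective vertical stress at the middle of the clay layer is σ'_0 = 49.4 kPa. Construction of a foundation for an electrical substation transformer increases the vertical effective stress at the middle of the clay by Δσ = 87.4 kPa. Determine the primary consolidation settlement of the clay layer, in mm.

Final effective stress: σ'_f = σ'_0 + Δσ = 49.4 + 87.4 = 136.8 kPa.
Normally consolidated clay, so the full stress increment lies on the virgin compression line:
S_c = C_c·H/(1+e₀)·log₁₀(σ'_f/σ'_0) = 0.39×5.3/(1+0.86)×log₁₀(136.8/49.4)
    = 1.1113 × 0.44236 = 0.4916 m

S_c ≈ 492 mm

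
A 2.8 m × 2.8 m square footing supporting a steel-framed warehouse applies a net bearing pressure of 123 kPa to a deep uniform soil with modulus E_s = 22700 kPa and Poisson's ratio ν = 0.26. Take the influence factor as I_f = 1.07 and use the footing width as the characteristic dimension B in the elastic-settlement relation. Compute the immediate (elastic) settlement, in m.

Immediate (elastic) settlement: S_e = q·B·(1−ν²)/E_s · I_f.
S_e = 123 × 2.8 × (1 − 0.26²) / 22700 × 1.07
    = 123 × 2.8 × 0.9324 / 22700 × 1.07
    = 0.01514 m

S_e ≈ 0.0151 m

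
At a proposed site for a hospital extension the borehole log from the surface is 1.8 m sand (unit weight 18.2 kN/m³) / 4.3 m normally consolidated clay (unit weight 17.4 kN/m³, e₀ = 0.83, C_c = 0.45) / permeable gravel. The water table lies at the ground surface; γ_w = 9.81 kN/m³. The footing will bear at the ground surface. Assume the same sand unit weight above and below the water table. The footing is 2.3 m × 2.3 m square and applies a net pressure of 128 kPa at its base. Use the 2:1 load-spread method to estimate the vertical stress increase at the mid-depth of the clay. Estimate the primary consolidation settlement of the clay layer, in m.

Mid-depth of clay below the ground surface: z = 1.8 + 4.3/2 = 3.95 m.
Total vertical stress at mid-clay: σ_v = 18.2×1.8 + 17.4×2.15 = 70.17 kPa.
Pore pressure: u = 9.81×(3.95 − 0) = 38.75 kPa.
Initial effective stress: σ'_0 = σ_v − u = 70.17 − 38.75 = 31.42 kPa.
Stress increase at mid-clay by the 2:1 spreading method:
Δσ = qBL/((B+z)(L+z)) = 128×2.3×2.3/((2.3+3.95)(2.3+3.95)) = 17.334 kPa
Final effective stress: σ'_f = σ'_0 + Δσ = 31.42 + 17.334 = 48.754 kPa.
Normally consolidated clay, so the full stress increment lies on the virgin compression line:
S_c = C_c·H/(1+e₀)·log₁₀(σ'_f/σ'_0) = 0.45×4.3/(1+0.83)×log₁₀(48.754/31.42)
    = 1.0574 × 0.1908 = 0.2018 m

S_c ≈ 0.202 m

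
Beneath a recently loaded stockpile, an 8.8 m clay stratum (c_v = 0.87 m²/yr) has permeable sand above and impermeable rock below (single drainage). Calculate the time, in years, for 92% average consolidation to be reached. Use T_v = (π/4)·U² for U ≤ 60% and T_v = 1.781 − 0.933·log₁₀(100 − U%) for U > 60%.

t ≈ 83.5 years

Drainage path length: H_d = H = 8.8 m (single drainage).
U > 60%: T_v = 1.781 − 0.933·log₁₀(100 − 92) = 0.93842.
t = T_v·H_d²/c_v = 0.93842×8.8²/0.87 = 83.53 years.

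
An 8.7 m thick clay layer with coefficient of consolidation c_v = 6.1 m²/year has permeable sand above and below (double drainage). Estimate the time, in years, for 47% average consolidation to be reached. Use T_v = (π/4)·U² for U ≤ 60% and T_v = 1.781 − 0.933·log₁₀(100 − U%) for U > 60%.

Drainage path length: H_d = H/2 = 4.35 m (double drainage).
U ≤ 60%: T_v = (π/4)·U² = (π/4)×0.47² = 0.17349.
t = T_v·H_d²/c_v = 0.17349×4.35²/6.1 = 0.5382 years.

t ≈ 0.538 years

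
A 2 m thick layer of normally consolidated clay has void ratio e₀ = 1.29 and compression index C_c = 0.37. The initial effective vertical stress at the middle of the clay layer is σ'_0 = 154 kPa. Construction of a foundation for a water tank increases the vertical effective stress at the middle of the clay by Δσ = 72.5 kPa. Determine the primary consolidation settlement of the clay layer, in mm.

S_c ≈ 54.1 mm

Final effective stress: σ'_f = σ'_0 + Δσ = 154 + 72.5 = 226.5 kPa.
Normally consolidated clay, so the full stress increment lies on the virgin compression line:
S_c = C_c·H/(1+e₀)·log₁₀(σ'_f/σ'_0) = 0.37×2/(1+1.29)×log₁₀(226.5/154)
    = 0.32314 × 0.16755 = 0.05414 m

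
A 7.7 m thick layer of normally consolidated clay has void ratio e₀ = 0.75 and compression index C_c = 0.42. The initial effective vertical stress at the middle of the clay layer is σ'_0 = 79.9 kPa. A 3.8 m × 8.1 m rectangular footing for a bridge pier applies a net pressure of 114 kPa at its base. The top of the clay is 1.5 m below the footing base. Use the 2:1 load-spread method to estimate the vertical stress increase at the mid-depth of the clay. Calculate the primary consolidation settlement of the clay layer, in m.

Mid-depth of clay below the footing base: z = 1.5 + 7.7/2 = 5.35 m.
Stress increase at mid-clay by the 2:1 spreading method:
Δσ = qBL/((B+z)(L+z)) = 114×3.8×8.1/((3.8+5.35)(8.1+5.35)) = 28.512 kPa
Final effective stress: σ'_f = σ'_0 + Δσ = 79.9 + 28.512 = 108.41 kPa.
Normally consolidated clay, so the full stress increment lies on the virgin compression line:
S_c = C_c·H/(1+e₀)·log₁₀(σ'_f/σ'_0) = 0.42×7.7/(1+0.75)×log₁₀(108.41/79.9)
    = 1.848 × 0.13252 = 0.2449 m

S_c ≈ 0.245 m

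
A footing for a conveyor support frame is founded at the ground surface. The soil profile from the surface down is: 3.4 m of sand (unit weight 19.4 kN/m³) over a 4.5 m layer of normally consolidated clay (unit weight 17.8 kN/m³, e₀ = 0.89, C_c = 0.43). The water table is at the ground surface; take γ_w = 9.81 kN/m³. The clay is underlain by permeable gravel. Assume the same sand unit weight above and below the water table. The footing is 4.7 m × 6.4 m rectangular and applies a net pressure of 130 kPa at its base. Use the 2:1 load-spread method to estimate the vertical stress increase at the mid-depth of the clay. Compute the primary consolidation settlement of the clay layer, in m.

Mid-depth of clay below the ground surface: z = 3.4 + 4.5/2 = 5.65 m.
Total vertical stress at mid-clay: σ_v = 19.4×3.4 + 17.8×2.25 = 106.01 kPa.
Pore pressure: u = 9.81×(5.65 − 0) = 55.427 kPa.
Initial effective stress: σ'_0 = σ_v − u = 106.01 − 55.427 = 50.583 kPa.
Stress increase at mid-clay by the 2:1 spreading method:
Δσ = qBL/((B+z)(L+z)) = 130×4.7×6.4/((4.7+5.65)(6.4+5.65)) = 31.354 kPa
Final effective stress: σ'_f = σ'_0 + Δσ = 50.583 + 31.354 = 81.937 kPa.
Normally consolidated clay, so the full stress increment lies on the virgin compression line:
S_c = C_c·H/(1+e₀)·log₁₀(σ'_f/σ'_0) = 0.43×4.5/(1+0.89)×log₁₀(81.937/50.583)
    = 1.0238 × 0.20948 = 0.2145 m

S_c ≈ 0.214 m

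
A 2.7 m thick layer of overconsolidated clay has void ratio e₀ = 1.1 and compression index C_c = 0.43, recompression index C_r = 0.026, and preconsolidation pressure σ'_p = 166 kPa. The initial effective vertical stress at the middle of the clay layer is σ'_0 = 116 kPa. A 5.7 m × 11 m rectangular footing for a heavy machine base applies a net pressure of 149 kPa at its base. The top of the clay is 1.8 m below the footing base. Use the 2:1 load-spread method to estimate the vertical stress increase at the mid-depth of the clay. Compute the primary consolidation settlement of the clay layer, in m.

Mid-depth of clay below the footing base: z = 1.8 + 2.7/2 = 3.15 m.
Stress increase at mid-clay by the 2:1 spreading method:
Δσ = qBL/((B+z)(L+z)) = 149×5.7×11/((5.7+3.15)(11+3.15)) = 74.603 kPa
Final effective stress: σ'_f = 116 + 74.603 = 190.6 kPa.
σ'_f = 190.6 > σ'_p = 166 kPa, so the stress path crosses the preconsolidation pressure — recompression up to σ'_p, then virgin compression beyond:
S_c = H/(1+e₀)·[C_r·log₁₀(σ'_p/σ'_0) + C_c·log₁₀(σ'_f/σ'_p)]
    = 2.7/2.1 × [0.026×log₁₀(166/116) + 0.43×log₁₀(190.6/166)]
    = 1.2857 × [0.0040469 + 0.025806] = 0.03838 m

S_c ≈ 0.0384 m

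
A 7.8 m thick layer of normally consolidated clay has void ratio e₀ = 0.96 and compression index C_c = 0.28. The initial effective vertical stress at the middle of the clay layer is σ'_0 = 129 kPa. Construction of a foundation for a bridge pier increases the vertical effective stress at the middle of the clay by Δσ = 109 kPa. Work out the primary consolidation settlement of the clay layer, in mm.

Final effective stress: σ'_f = σ'_0 + Δσ = 129 + 109 = 238 kPa.
Normally consolidated clay, so the full stress increment lies on the virgin compression line:
S_c = C_c·H/(1+e₀)·log₁₀(σ'_f/σ'_0) = 0.28×7.8/(1+0.96)×log₁₀(238/129)
    = 1.1143 × 0.26599 = 0.2964 m

S_c ≈ 296 mm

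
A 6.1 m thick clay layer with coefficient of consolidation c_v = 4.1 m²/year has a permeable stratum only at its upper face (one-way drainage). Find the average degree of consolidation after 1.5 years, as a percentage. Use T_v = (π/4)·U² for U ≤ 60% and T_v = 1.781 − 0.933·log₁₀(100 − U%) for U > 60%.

Drainage path length: H_d = H = 6.1 m (single drainage).
T_v = c_v·t/H_d² = 4.1×1.5/6.1² = 0.16528.
T_v = 0.16528 corresponds to the U ≤ 60% branch:
U = √(4T_v/π) = 0.4587

U ≈ 45.9 %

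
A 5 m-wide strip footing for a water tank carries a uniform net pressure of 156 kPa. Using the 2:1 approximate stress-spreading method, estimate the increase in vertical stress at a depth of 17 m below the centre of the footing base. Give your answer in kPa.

By the 2:1 method the load spreads at 1 horizontal : 2 vertical, so at depth z the loaded area has grown by z in each plan dimension:
Δσ = qB/(B+z) = 156×5/(5+17) = 35.455 kPa

Δσ_z ≈ 35.5 kPa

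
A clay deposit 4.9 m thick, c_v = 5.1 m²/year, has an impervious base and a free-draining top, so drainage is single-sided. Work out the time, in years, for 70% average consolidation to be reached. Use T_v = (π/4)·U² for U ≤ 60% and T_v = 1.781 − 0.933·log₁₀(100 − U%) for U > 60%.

t ≈ 1.9 years

Drainage path length: H_d = H = 4.9 m (single drainage).
U > 60%: T_v = 1.781 − 0.933·log₁₀(100 − 70) = 0.40285.
t = T_v·H_d²/c_v = 0.40285×4.9²/5.1 = 1.897 years.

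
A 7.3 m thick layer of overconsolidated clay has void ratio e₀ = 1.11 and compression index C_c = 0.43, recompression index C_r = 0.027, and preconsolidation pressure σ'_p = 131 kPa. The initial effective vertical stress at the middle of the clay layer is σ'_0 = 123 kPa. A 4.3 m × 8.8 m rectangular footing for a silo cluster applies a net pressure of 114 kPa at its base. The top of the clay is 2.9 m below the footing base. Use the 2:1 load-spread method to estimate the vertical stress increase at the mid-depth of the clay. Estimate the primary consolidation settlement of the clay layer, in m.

S_c ≈ 0.0853 m

Mid-depth of clay below the footing base: z = 2.9 + 7.3/2 = 6.55 m.
Stress increase at mid-clay by the 2:1 spreading method:
Δσ = qBL/((B+z)(L+z)) = 114×4.3×8.8/((4.3+6.55)(8.8+6.55)) = 25.901 kPa
Final effective stress: σ'_f = 123 + 25.901 = 148.9 kPa.
σ'_f = 148.9 > σ'_p = 131 kPa, so the stress path crosses the preconsolidation pressure — recompression up to σ'_p, then virgin compression beyond:
S_c = H/(1+e₀)·[C_r·log₁₀(σ'_p/σ'_0) + C_c·log₁₀(σ'_f/σ'_p)]
    = 7.3/2.11 × [0.027×log₁₀(131/123) + 0.43×log₁₀(148.9/131)]
    = 3.4597 × [0.00073889 + 0.023918] = 0.08531 m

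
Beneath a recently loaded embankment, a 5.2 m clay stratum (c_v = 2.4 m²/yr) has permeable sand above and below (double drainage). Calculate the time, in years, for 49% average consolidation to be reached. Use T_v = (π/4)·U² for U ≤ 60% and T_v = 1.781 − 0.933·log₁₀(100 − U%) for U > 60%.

t ≈ 0.531 years

Drainage path length: H_d = H/2 = 2.6 m (double drainage).
U ≤ 60%: T_v = (π/4)·U² = (π/4)×0.49² = 0.18857.
t = T_v·H_d²/c_v = 0.18857×2.6²/2.4 = 0.5311 years.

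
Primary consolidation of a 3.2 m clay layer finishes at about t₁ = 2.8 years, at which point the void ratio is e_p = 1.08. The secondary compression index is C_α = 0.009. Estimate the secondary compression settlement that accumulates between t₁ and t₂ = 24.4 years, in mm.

Secondary compression: S_s = C_α·H/(1+e_p)·log₁₀(t₂/t₁)
S_s = 0.009×3.2/(1+1.08)×log₁₀(24.4/2.8)
    = 0.01385 × 0.9402 = 0.01302 m

S_s ≈ 13 mm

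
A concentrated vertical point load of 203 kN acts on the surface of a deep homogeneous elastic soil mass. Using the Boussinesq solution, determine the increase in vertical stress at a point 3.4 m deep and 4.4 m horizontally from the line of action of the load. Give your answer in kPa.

Δσ_z ≈ 0.717 kPa

Boussinesq vertical stress below a point load on an elastic half-space:
Δσ_z = 3P/(2πz²) · [1 + (r/z)²]^(−5/2)
r/z = 4.4/3.4 = 1.2941; [1+(r/z)²]^(−5/2) = 0.085466.
Δσ_z = 3×203/(2π×3.4²) × 0.085466 = 8.3845 × 0.085466 = 0.7166 kPa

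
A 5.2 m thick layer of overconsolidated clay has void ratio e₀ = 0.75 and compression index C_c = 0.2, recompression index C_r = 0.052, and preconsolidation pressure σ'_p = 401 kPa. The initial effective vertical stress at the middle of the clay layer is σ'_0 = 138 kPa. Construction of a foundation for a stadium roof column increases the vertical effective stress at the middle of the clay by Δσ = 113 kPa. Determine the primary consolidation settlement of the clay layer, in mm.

Final effective stress: σ'_f = 138 + 113 = 251 kPa.
σ'_f = 251 ≤ σ'_p = 401 kPa, so the clay remains overconsolidated and only the recompression index applies:
S_c = C_r·H/(1+e₀)·log₁₀(σ'_f/σ'_0) = 0.052×5.2/1.75×log₁₀(251/138)
    = 0.15451 × 0.25979 = 0.04014 m

S_c ≈ 40.1 mm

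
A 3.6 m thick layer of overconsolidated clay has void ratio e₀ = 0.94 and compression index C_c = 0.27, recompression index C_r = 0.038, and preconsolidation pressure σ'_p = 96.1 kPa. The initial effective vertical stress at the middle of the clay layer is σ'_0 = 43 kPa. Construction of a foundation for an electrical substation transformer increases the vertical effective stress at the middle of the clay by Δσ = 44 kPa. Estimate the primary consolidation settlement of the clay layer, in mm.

Final effective stress: σ'_f = 43 + 44 = 87 kPa.
σ'_f = 87 ≤ σ'_p = 96.1 kPa, so the clay remains overconsolidated and only the recompression index applies:
S_c = C_r·H/(1+e₀)·log₁₀(σ'_f/σ'_0) = 0.038×3.6/1.94×log₁₀(87/43)
    = 0.070517 × 0.30605 = 0.02158 m

S_c ≈ 21.6 mm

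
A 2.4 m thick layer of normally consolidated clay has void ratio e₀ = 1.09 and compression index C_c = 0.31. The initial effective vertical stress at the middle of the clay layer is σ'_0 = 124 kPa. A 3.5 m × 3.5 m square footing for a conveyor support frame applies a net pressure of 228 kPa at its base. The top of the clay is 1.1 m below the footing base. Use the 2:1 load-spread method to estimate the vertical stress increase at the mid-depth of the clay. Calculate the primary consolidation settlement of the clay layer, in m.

Mid-depth of clay below the footing base: z = 1.1 + 2.4/2 = 2.3 m.
Stress increase at mid-clay by the 2:1 spreading method:
Δσ = qBL/((B+z)(L+z)) = 228×3.5×3.5/((3.5+2.3)(3.5+2.3)) = 83.026 kPa
Final effective stress: σ'_f = σ'_0 + Δσ = 124 + 83.026 = 207.03 kPa.
Normally consolidated clay, so the full stress increment lies on the virgin compression line:
S_c = C_c·H/(1+e₀)·log₁₀(σ'_f/σ'_0) = 0.31×2.4/(1+1.09)×log₁₀(207.03/124)
    = 0.35598 × 0.22261 = 0.07924 m

S_c ≈ 0.0792 m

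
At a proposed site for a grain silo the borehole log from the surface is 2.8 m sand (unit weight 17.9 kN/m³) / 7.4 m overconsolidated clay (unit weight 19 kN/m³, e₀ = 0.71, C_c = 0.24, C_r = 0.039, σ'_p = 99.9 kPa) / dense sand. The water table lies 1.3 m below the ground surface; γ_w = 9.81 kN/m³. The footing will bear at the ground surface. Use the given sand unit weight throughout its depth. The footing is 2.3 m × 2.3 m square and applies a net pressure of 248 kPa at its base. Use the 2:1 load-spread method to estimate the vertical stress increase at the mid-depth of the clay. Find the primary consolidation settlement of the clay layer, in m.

Mid-depth of clay below the ground surface: z = 2.8 + 7.4/2 = 6.5 m.
Total vertical stress at mid-clay: σ_v = 17.9×2.8 + 19×3.7 = 120.42 kPa.
Pore pressure: u = 9.81×(6.5 − 1.3) = 51.012 kPa.
Initial effective stress: σ'_0 = σ_v − u = 120.42 − 51.012 = 69.408 kPa.
Stress increase at mid-clay by the 2:1 spreading method:
Δσ = qBL/((B+z)(L+z)) = 248×2.3×2.3/((2.3+6.5)(2.3+6.5)) = 16.941 kPa
Final effective stress: σ'_f = 69.408 + 16.941 = 86.349 kPa.
σ'_f = 86.349 ≤ σ'_p = 99.9 kPa, so the clay remains overconsolidated and only the recompression index applies:
S_c = C_r·H/(1+e₀)·log₁₀(σ'_f/σ'_0) = 0.039×7.4/1.71×log₁₀(86.349/69.408)
    = 0.16877 × 0.094848 = 0.01601 m

S_c ≈ 0.016 m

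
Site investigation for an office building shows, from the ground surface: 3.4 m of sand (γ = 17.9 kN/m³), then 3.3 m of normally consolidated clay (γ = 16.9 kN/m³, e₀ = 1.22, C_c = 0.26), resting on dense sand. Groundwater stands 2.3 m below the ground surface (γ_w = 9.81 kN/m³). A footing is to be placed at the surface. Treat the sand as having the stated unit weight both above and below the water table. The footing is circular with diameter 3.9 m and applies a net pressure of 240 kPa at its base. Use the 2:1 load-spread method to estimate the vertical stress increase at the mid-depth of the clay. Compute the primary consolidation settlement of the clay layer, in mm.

S_c ≈ 92.8 mm

Mid-depth of clay below the ground surface: z = 3.4 + 3.3/2 = 5.05 m.
Total vertical stress at mid-clay: σ_v = 17.9×3.4 + 16.9×1.65 = 88.745 kPa.
Pore pressure: u = 9.81×(5.05 − 2.3) = 26.978 kPa.
Initial effective stress: σ'_0 = σ_v − u = 88.745 − 26.978 = 61.767 kPa.
Stress increase at mid-clay by the 2:1 spreading method:
Δσ ≈ qD²/(D+z)² = 240×3.9²/(3.9+5.05)² = 45.572 kPa
Final effective stress: σ'_f = σ'_0 + Δσ = 61.767 + 45.572 = 107.34 kPa.
Normally consolidated clay, so the full stress increment lies on the virgin compression line:
S_c = C_c·H/(1+e₀)·log₁₀(σ'_f/σ'_0) = 0.26×3.3/(1+1.22)×log₁₀(107.34/61.767)
    = 0.38649 × 0.24001 = 0.09276 m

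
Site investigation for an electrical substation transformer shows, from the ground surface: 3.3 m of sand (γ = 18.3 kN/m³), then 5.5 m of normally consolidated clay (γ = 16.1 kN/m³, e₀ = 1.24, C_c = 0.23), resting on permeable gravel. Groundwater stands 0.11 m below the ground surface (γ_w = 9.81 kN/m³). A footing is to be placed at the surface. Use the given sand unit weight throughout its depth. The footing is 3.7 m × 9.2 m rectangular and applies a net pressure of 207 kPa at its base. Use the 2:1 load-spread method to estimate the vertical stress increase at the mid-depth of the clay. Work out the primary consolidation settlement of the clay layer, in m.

Mid-depth of clay below the ground surface: z = 3.3 + 5.5/2 = 6.05 m.
Total vertical stress at mid-clay: σ_v = 18.3×3.3 + 16.1×2.75 = 104.67 kPa.
Pore pressure: u = 9.81×(6.05 − 0.11) = 58.271 kPa.
Initial effective stress: σ'_0 = σ_v − u = 104.67 − 58.271 = 46.399 kPa.
Stress increase at mid-clay by the 2:1 spreading method:
Δσ = qBL/((B+z)(L+z)) = 207×3.7×9.2/((3.7+6.05)(9.2+6.05)) = 47.39 kPa
Final effective stress: σ'_f = σ'_0 + Δσ = 46.399 + 47.39 = 93.789 kPa.
Normally consolidated clay, so the full stress increment lies on the virgin compression line:
S_c = C_c·H/(1+e₀)·log₁₀(σ'_f/σ'_0) = 0.23×5.5/(1+1.24)×log₁₀(93.789/46.399)
    = 0.56473 × 0.30564 = 0.1726 m

S_c ≈ 0.173 m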